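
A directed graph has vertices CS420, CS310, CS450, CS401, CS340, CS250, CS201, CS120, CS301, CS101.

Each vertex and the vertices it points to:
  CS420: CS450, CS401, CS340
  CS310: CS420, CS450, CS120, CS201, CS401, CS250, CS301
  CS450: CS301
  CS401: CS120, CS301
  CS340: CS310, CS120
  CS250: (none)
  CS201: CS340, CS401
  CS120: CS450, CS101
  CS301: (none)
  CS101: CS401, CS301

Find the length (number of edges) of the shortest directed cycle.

3

For each vertex v, BFS finds the shortest path from v back to v.
The shortest such closed walk is CS310 → CS420 → CS340 → CS310, length 3.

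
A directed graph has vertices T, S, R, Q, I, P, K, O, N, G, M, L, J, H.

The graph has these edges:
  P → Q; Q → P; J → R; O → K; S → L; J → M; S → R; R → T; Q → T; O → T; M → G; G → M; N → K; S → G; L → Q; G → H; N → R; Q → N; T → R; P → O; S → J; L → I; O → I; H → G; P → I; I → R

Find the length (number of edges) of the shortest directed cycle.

2

For each vertex v, BFS finds the shortest path from v back to v.
The shortest such closed walk is G → M → G, length 2.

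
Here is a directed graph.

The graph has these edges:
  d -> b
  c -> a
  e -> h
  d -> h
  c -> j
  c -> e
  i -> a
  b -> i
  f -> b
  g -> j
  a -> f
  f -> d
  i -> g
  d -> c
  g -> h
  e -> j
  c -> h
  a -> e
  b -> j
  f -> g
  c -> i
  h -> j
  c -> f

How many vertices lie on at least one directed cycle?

A vertex is on a directed cycle iff it belongs to a strongly connected component of size ≥ 2 (or has a self-loop).
The vertices on cycles are {a, b, c, d, f, i} — 6 in total.

6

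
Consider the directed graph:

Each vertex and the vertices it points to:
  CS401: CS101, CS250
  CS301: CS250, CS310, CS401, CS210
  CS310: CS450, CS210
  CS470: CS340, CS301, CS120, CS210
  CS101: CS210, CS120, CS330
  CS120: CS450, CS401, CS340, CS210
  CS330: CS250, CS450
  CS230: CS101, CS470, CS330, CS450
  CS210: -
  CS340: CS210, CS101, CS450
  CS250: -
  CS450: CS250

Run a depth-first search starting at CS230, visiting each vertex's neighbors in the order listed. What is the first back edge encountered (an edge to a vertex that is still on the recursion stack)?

CS401→CS101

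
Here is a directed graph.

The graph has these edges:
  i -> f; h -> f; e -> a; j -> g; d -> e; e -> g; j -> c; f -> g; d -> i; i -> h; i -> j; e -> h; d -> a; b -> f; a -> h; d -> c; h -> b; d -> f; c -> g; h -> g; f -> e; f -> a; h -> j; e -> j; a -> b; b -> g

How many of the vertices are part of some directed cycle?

A vertex is on a directed cycle iff it belongs to a strongly connected component of size ≥ 2 (or has a self-loop).
The vertices on cycles are {a, b, e, f, h} — 5 in total.

5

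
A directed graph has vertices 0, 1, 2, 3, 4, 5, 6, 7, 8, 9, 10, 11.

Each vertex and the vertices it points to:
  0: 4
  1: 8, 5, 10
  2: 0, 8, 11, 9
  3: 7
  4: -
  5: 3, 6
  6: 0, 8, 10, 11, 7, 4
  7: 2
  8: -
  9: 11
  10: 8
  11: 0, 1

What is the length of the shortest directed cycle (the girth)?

For each vertex v, BFS finds the shortest path from v back to v.
The shortest such closed walk is 11 → 1 → 5 → 6 → 11, length 4.

4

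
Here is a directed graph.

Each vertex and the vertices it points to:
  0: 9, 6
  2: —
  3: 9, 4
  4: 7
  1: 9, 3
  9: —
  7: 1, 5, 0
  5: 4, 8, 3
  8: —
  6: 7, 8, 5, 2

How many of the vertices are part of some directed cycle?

7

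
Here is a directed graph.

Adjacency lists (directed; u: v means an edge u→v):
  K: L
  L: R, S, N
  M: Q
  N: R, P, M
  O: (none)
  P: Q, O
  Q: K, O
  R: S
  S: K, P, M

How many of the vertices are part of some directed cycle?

A vertex is on a directed cycle iff it belongs to a strongly connected component of size ≥ 2 (or has a self-loop).
The vertices on cycles are {K, L, M, N, P, Q, R, S} — 8 in total.

8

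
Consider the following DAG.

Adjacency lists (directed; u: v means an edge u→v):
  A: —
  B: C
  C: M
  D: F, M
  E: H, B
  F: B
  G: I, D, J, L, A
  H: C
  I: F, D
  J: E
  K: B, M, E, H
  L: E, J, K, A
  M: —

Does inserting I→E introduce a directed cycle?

No

Adding I→E creates a cycle iff E can already reach I.
Explore from E: no path reaches I. The graph stays acyclic.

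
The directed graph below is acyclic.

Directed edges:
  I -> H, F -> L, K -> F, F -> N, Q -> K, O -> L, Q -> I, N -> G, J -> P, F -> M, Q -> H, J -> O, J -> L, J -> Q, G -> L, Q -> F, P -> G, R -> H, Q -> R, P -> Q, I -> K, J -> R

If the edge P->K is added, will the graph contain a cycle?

No

Adding P→K creates a cycle iff K can already reach P.
Explore from K: no path reaches P. The graph stays acyclic.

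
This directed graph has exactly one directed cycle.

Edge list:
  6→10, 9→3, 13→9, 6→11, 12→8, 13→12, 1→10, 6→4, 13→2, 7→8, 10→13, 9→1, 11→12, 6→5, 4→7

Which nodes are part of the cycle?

1, 9, 10, 13

DFS with gray/black marking from 10:
10 gray
  13 gray
    12 gray
      8 gray
      8 black
    12 black
    9 gray
      3 gray
      3 black
      1 gray
        1→10: 10 is gray → back edge
Back edge closes the cycle 10 → 13 → 9 → 1 → 10; its vertices are {1, 9, 10, 13}.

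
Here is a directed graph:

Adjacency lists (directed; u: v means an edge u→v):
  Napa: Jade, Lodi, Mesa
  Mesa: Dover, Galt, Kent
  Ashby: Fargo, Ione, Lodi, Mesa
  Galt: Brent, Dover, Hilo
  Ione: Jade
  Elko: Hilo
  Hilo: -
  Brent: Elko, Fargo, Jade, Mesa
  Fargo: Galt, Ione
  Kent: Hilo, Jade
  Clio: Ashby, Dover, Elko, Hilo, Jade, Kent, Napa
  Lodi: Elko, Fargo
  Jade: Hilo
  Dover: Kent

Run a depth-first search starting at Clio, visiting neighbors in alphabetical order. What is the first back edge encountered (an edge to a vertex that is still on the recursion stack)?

DFS from Clio (visiting neighbors in alphabetical order); mark gray on enter, black on exit:
Clio gray
  Ashby gray
    Fargo gray
      Galt gray
        Brent gray
          Elko gray
            Hilo gray
            Hilo black
          Elko black
          Brent→Fargo: Fargo is gray → back edge
First back edge: Brent → Fargo.

Brent->Fargo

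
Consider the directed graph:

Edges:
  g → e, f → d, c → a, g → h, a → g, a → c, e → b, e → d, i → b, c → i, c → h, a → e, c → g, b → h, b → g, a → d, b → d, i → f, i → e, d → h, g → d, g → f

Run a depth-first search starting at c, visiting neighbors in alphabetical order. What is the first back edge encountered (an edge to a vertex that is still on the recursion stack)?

a->c

DFS from c (visiting neighbors in alphabetical order); mark gray on enter, black on exit:
c gray
  a gray
    a→c: c is gray → back edge
First back edge: a → c.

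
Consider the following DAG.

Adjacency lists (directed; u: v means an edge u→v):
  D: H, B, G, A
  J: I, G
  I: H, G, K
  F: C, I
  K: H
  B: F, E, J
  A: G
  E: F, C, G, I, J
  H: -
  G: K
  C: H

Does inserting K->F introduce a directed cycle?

Yes

Adding K→F creates a cycle iff F can already reach K.
Path from F: F → I → K.
So F → … → K → F is a cycle.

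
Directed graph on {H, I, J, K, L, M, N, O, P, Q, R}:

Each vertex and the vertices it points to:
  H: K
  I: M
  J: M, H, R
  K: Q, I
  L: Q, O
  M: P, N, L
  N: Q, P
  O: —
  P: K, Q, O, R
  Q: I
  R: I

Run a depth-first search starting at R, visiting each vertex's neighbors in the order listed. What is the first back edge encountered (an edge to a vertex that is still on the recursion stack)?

DFS from R (visiting each vertex's neighbors in the order listed); mark gray on enter, black on exit:
R gray
  I gray
    M gray
      P gray
        K gray
          Q gray
            Q→I: I is gray → back edge
First back edge: Q → I.

Q→I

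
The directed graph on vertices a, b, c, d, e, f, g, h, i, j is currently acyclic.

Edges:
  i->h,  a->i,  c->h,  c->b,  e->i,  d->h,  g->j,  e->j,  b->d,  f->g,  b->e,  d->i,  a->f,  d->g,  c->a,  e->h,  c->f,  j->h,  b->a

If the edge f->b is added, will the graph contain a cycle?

Yes

Adding f→b creates a cycle iff b can already reach f.
Path from b: b → a → f.
So b → … → f → b is a cycle.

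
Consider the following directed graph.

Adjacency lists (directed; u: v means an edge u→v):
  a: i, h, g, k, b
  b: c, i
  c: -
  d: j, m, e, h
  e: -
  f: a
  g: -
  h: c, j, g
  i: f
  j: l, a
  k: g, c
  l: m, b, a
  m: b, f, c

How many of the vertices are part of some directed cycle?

A vertex is on a directed cycle iff it belongs to a strongly connected component of size ≥ 2 (or has a self-loop).
The vertices on cycles are {a, b, f, h, i, j, l, m} — 8 in total.

8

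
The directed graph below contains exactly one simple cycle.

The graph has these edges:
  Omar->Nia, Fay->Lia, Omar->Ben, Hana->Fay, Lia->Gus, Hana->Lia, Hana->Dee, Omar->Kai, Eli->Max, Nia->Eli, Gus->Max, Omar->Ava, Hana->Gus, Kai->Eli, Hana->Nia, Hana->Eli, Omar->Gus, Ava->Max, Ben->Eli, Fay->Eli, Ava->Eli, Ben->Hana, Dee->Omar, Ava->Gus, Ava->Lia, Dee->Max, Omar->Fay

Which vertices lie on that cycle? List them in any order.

DFS with gray/black marking from Omar:
Omar gray
  Gus gray
    Max gray
    Max black
  Gus black
  Nia gray
    Eli gray
      Eli→Max: Max black — skip
    Eli black
  Nia black
  Ava gray
    Ava→Eli: Eli black — skip
    Ava→Gus: Gus black — skip
    Lia gray
      Lia→Gus: Gus black — skip
    Lia black
    Ava→Max: Max black — skip
  Ava black
  Fay gray
    Fay→Lia: Lia black — skip
    Fay→Eli: Eli black — skip
  Fay black
  Kai gray
    Kai→Eli: Eli black — skip
  Kai black
  Ben gray
    Hana gray
      Hana→Fay: Fay black — skip
      Hana→Nia: Nia black — skip
      Dee gray
        Dee→Max: Max black — skip
        Dee→Omar: Omar is gray → back edge
Back edge closes the cycle Omar → Ben → Hana → Dee → Omar; its vertices are {Ben, Dee, Hana, Omar}.

Ben, Dee, Hana, Omar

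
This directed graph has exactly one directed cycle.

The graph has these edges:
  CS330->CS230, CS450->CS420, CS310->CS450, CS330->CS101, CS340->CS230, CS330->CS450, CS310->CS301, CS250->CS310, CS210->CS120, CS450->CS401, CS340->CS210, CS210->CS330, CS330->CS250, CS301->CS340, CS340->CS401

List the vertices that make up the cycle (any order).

CS210, CS250, CS301, CS310, CS330, CS340

DFS with gray/black marking from CS210:
CS210 gray
  CS330 gray
    CS101 gray
    CS101 black
    CS250 gray
      CS310 gray
        CS301 gray
          CS340 gray
            CS401 gray
            CS401 black
            CS230 gray
            CS230 black
            CS340→CS210: CS210 is gray → back edge
Back edge closes the cycle CS210 → CS330 → CS250 → CS310 → CS301 → CS340 → CS210; its vertices are {CS210, CS250, CS301, CS310, CS330, CS340}.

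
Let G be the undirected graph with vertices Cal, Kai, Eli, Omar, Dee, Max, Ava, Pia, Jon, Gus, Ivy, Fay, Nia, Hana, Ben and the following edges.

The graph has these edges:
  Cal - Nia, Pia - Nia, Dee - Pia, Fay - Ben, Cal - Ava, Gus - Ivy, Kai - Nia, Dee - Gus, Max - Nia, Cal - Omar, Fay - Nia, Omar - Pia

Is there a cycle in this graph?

Yes

DFS, tracking each vertex's parent; an edge to a visited non-parent vertex closes a cycle.
Start from Dee:
visit Dee (parent –)
  visit Gus (parent Dee)
    visit Ivy (parent Gus)
      Ivy–Gus: parent, skip
    Gus–Dee: parent, skip
  visit Pia (parent Dee)
    Pia–Dee: parent, skip
    visit Omar (parent Pia)
      Omar–Pia: parent, skip
      visit Cal (parent Omar)
        visit Ava (parent Cal)
          Ava–Cal: parent, skip
        Cal–Omar: parent, skip
        visit Nia (parent Cal)
          visit Fay (parent Nia)
            visit Ben (parent Fay)
              Ben–Fay: parent, skip
            Fay–Nia: parent, skip
          visit Max (parent Nia)
            Max–Nia: parent, skip
          Nia–Pia: Pia visited and ≠ parent → cycle
Cycle: Pia – Omar – Cal – Nia – Pia.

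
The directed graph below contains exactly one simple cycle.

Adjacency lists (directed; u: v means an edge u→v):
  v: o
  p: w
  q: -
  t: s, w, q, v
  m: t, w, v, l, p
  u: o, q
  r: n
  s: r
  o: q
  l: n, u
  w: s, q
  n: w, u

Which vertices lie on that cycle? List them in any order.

n, r, s, w

DFS with gray/black marking from s:
s gray
  r gray
    n gray
      w gray
        w→s: s is gray → back edge
Back edge closes the cycle s → r → n → w → s; its vertices are {n, r, s, w}.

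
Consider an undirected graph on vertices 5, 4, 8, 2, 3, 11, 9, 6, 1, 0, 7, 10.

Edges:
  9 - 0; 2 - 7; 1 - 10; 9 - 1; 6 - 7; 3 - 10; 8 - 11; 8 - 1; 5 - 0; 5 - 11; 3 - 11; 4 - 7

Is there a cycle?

Yes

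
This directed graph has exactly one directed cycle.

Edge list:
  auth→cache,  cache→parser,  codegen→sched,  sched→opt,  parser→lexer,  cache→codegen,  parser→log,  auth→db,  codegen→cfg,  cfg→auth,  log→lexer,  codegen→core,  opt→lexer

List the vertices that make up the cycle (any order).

cfg, auth, cache, codegen

DFS with gray/black marking from cache:
cache gray
  parser gray
    lexer gray
    lexer black
    log gray
      log→lexer: lexer black — skip
    log black
  parser black
  codegen gray
    core gray
    core black
    cfg gray
      auth gray
        db gray
        db black
        auth→cache: cache is gray → back edge
Back edge closes the cycle cache → codegen → cfg → auth → cache; its vertices are {cfg, auth, cache, codegen}.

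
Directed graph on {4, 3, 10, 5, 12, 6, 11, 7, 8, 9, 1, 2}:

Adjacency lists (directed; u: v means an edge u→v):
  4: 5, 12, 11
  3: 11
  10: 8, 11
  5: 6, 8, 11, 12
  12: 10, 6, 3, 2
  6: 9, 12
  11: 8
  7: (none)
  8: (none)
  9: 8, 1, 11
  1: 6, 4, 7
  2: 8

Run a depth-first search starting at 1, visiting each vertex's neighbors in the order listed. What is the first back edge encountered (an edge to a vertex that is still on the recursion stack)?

DFS from 1 (visiting each vertex's neighbors in the order listed); mark gray on enter, black on exit:
1 gray
  6 gray
    9 gray
      8 gray
      8 black
      9→1: 1 is gray → back edge
First back edge: 9 → 1.

9->1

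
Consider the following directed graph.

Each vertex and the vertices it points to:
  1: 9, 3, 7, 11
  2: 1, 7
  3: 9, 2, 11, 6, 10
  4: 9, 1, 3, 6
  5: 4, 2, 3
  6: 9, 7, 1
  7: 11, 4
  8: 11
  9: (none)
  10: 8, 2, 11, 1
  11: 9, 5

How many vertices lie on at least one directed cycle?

A vertex is on a directed cycle iff it belongs to a strongly connected component of size ≥ 2 (or has a self-loop).
The vertices on cycles are {1, 2, 3, 4, 5, 6, 7, 8, 10, 11} — 10 in total.

10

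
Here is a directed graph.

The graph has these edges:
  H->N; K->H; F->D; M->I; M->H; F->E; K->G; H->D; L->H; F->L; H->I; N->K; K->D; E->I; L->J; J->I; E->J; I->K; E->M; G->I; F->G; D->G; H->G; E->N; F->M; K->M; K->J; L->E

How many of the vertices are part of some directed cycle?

A vertex is on a directed cycle iff it belongs to a strongly connected component of size ≥ 2 (or has a self-loop).
The vertices on cycles are {D, G, H, I, J, K, M, N} — 8 in total.

8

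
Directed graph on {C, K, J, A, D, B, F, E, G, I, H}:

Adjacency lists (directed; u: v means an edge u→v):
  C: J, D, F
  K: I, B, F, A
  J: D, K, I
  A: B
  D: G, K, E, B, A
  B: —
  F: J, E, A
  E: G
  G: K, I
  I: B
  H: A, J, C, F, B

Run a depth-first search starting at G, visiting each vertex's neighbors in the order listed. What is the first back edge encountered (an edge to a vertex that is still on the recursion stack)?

D→G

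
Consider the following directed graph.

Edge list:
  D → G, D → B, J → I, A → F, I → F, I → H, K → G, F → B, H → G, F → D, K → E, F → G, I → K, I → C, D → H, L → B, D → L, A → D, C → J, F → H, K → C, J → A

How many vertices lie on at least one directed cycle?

A vertex is on a directed cycle iff it belongs to a strongly connected component of size ≥ 2 (or has a self-loop).
The vertices on cycles are {C, I, J, K} — 4 in total.

4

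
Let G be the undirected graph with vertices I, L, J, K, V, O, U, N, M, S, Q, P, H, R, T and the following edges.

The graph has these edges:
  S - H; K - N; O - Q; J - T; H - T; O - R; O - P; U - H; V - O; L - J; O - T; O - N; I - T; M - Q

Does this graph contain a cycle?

No

DFS, tracking each vertex's parent; an edge to a visited non-parent vertex closes a cycle.
Start from K:
visit K (parent –)
  visit N (parent K)
    N–K: parent, skip
    visit O (parent N)
      visit R (parent O)
        R–O: parent, skip
      visit Q (parent O)
        visit M (parent Q)
          M–Q: parent, skip
        Q–O: parent, skip
      visit T (parent O)
        T–O: parent, skip
        visit I (parent T)
          I–T: parent, skip
        visit J (parent T)
          visit L (parent J)
            L–J: parent, skip
          J–T: parent, skip
        visit H (parent T)
          H–T: parent, skip
          visit S (parent H)
            S–H: parent, skip
          visit U (parent H)
            U–H: parent, skip
      O–N: parent, skip
      visit V (parent O)
        V–O: parent, skip
      visit P (parent O)
        P–O: parent, skip
No non-parent visited neighbor found — the graph is a forest.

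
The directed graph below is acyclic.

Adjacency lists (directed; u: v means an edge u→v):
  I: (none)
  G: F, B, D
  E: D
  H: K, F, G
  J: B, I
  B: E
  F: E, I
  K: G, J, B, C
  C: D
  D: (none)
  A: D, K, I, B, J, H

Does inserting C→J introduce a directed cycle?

Adding C→J creates a cycle iff J can already reach C.
Explore from J: no path reaches C. The graph stays acyclic.

No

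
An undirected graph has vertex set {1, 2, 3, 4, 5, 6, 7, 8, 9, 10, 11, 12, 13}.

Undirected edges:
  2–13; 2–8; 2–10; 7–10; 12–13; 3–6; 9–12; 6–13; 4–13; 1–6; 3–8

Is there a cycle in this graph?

DFS, tracking each vertex's parent; an edge to a visited non-parent vertex closes a cycle.
Start from 9:
visit 9 (parent –)
  visit 12 (parent 9)
    12–9: parent, skip
    visit 13 (parent 12)
      visit 6 (parent 13)
        visit 3 (parent 6)
          visit 8 (parent 3)
            visit 2 (parent 8)
              2–8: parent, skip
              visit 10 (parent 2)
                10–2: parent, skip
                visit 7 (parent 10)
                  7–10: parent, skip
              2–13: 13 visited and ≠ parent → cycle
Cycle: 13 – 6 – 3 – 8 – 2 – 13.

Yes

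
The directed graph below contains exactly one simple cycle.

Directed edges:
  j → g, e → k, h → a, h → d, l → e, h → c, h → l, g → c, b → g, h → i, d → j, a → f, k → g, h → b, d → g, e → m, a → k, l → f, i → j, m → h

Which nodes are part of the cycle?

e, h, l, m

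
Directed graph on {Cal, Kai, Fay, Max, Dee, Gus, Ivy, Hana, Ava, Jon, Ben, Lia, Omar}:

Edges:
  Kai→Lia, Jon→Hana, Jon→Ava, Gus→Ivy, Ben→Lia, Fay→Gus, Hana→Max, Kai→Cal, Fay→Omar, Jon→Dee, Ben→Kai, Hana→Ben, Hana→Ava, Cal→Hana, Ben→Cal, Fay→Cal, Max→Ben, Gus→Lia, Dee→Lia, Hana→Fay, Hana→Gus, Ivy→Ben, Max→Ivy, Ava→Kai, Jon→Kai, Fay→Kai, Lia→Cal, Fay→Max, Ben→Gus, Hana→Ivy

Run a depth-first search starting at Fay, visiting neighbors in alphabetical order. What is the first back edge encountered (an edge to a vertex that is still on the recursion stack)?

Kai->Cal

DFS from Fay (visiting neighbors in alphabetical order); mark gray on enter, black on exit:
Fay gray
  Cal gray
    Hana gray
      Ava gray
        Kai gray
          Kai→Cal: Cal is gray → back edge
First back edge: Kai → Cal.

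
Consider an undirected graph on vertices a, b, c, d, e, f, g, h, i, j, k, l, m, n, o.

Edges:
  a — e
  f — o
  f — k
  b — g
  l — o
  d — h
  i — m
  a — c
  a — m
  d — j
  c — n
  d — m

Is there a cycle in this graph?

DFS, tracking each vertex's parent; an edge to a visited non-parent vertex closes a cycle.
Start from c:
visit c (parent –)
  visit n (parent c)
    n–c: parent, skip
  visit a (parent c)
    visit m (parent a)
      m–a: parent, skip
      visit d (parent m)
        visit j (parent d)
          j–d: parent, skip
        d–m: parent, skip
        visit h (parent d)
          h–d: parent, skip
      visit i (parent m)
        i–m: parent, skip
    a–c: parent, skip
    visit e (parent a)
      e–a: parent, skip
visit b (parent –)
  visit g (parent b)
    g–b: parent, skip
visit f (parent –)
  visit o (parent f)
    visit l (parent o)
      l–o: parent, skip
    o–f: parent, skip
  visit k (parent f)
    k–f: parent, skip
No non-parent visited neighbor found — the graph is a forest.

No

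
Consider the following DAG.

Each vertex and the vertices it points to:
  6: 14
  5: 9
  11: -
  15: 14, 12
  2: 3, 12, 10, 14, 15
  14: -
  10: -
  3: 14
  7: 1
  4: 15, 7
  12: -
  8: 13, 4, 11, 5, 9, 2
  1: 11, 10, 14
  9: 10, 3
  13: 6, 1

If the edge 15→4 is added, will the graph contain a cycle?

Yes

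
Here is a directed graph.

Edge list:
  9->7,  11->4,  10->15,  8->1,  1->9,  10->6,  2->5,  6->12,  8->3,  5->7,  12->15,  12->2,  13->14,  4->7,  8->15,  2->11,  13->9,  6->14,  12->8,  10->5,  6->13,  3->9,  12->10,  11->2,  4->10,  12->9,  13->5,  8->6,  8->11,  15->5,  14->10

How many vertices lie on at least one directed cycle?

9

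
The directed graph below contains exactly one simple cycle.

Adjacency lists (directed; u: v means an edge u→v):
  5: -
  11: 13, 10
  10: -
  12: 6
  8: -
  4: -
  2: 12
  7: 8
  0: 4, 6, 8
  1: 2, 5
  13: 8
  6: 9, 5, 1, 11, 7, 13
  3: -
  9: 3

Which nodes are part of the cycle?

1, 2, 6, 12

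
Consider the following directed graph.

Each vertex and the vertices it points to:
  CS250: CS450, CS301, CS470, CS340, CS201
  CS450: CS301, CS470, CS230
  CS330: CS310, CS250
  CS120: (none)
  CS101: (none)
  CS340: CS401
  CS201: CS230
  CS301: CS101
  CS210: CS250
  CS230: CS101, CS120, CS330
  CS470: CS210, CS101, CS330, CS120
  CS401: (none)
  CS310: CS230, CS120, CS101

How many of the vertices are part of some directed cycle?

8

A vertex is on a directed cycle iff it belongs to a strongly connected component of size ≥ 2 (or has a self-loop).
The vertices on cycles are {CS201, CS210, CS230, CS250, CS310, CS330, CS450, CS470} — 8 in total.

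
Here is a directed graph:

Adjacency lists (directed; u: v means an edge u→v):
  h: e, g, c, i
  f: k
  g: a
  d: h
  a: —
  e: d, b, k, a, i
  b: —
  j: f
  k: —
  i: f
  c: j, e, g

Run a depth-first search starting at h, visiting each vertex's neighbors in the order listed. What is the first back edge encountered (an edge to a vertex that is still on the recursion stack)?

DFS from h (visiting each vertex's neighbors in the order listed); mark gray on enter, black on exit:
h gray
  e gray
    d gray
      d→h: h is gray → back edge
First back edge: d → h.

d→h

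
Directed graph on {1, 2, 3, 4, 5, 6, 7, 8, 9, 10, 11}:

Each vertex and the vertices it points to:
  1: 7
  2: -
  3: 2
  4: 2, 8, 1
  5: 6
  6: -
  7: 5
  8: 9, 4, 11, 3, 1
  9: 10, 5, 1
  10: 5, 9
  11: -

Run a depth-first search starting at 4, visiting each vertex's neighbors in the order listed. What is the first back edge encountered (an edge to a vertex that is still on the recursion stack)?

DFS from 4 (visiting each vertex's neighbors in the order listed); mark gray on enter, black on exit:
4 gray
  2 gray
  2 black
  8 gray
    9 gray
      10 gray
        5 gray
          6 gray
          6 black
        5 black
        10→9: 9 is gray → back edge
First back edge: 10 → 9.

10→9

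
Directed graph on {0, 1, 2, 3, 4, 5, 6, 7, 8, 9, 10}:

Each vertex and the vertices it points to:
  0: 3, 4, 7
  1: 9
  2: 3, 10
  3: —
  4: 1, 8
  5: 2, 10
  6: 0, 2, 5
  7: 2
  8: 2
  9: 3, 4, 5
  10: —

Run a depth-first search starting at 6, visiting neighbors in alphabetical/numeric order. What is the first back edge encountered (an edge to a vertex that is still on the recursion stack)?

DFS from 6 (visiting neighbors in alphabetical/numeric order); mark gray on enter, black on exit:
6 gray
  0 gray
    3 gray
    3 black
    4 gray
      1 gray
        9 gray
          9→3: 3 black — skip
          9→4: 4 is gray → back edge
First back edge: 9 → 4.

9->4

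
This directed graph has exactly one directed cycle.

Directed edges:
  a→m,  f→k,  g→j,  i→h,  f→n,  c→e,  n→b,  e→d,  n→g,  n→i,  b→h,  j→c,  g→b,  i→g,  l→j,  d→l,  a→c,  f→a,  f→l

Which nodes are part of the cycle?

DFS with gray/black marking from c:
c gray
  e gray
    d gray
      l gray
        j gray
          j→c: c is gray → back edge
Back edge closes the cycle c → e → d → l → j → c; its vertices are {c, d, e, j, l}.

c, d, e, j, l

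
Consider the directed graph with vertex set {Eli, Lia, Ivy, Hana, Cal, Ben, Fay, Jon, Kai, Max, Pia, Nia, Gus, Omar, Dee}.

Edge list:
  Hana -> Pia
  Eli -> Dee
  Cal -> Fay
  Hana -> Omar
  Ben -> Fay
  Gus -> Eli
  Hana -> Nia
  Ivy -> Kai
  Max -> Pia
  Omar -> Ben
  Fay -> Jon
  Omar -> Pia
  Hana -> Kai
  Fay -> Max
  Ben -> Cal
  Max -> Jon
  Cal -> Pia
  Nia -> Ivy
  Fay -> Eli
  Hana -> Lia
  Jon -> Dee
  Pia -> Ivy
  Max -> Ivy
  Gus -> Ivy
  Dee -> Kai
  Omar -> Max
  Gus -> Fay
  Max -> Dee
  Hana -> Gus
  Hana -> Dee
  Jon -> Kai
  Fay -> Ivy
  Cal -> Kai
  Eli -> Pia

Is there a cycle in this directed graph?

No

DFS with white/gray/black marking, starting from Ben:
Ben gray
  Cal gray
    Fay gray
      Ivy gray
        Kai gray
        Kai black
      Ivy black
      Max gray
        Pia gray
          Pia→Ivy: Ivy black — skip
        Pia black
        Max→Ivy: Ivy black — skip
        Jon gray
          Jon→Kai: Kai black — skip
          Dee gray
            Dee→Kai: Kai black — skip
          Dee black
        Jon black
        Max→Dee: Dee black — skip
      Max black
      Eli gray
        Eli→Dee: Dee black — skip
        Eli→Pia: Pia black — skip
      Eli black
      Fay→Jon: Jon black — skip
    Fay black
    Cal→Kai: Kai black — skip
    Cal→Pia: Pia black — skip
  Cal black
  Ben→Fay: Fay black — skip
Ben black
Lia gray
Lia black
Hana gray
  Hana→Pia: Pia black — skip
  Nia gray
    Nia→Ivy: Ivy black — skip
  Nia black
  Gus gray
    Gus→Fay: Fay black — skip
    Gus→Eli: Eli black — skip
    Gus→Ivy: Ivy black — skip
  Gus black
  Hana→Dee: Dee black — skip
  Omar gray
    Omar→Ben: Ben black — skip
    Omar→Max: Max black — skip
    Omar→Pia: Pia black — skip
  Omar black
  Hana→Kai: Kai black — skip
  Hana→Lia: Lia black — skip
Hana black
Every edge goes to a white or black vertex — no back edge, so the graph is acyclic.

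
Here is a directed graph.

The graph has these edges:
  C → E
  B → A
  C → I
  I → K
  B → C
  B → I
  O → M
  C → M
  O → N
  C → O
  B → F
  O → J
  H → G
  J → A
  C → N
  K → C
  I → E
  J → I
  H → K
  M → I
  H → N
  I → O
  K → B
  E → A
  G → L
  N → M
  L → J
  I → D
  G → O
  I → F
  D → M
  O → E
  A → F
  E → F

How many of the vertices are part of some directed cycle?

9

A vertex is on a directed cycle iff it belongs to a strongly connected component of size ≥ 2 (or has a self-loop).
The vertices on cycles are {B, C, D, I, J, K, M, N, O} — 9 in total.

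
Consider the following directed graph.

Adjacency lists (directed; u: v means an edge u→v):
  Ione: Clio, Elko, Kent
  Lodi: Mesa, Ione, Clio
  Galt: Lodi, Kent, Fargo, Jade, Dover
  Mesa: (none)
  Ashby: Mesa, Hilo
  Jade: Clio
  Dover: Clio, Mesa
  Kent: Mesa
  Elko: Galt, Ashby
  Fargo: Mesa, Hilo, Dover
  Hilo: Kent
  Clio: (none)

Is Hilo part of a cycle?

Hilo lies on a cycle iff there is a path from Hilo back to itself.
Exploring from Hilo, it never reaches itself; equivalently, its strongly connected component is a singleton.

No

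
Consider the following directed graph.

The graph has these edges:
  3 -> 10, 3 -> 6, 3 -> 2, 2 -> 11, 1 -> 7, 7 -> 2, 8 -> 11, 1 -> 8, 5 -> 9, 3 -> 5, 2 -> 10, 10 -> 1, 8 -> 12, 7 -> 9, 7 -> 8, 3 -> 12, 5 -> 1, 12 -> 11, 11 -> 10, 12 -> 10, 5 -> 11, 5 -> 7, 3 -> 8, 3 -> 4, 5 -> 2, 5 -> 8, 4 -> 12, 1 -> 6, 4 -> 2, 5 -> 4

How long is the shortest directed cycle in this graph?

4

For each vertex v, BFS finds the shortest path from v back to v.
The shortest such closed walk is 7 → 2 → 10 → 1 → 7, length 4.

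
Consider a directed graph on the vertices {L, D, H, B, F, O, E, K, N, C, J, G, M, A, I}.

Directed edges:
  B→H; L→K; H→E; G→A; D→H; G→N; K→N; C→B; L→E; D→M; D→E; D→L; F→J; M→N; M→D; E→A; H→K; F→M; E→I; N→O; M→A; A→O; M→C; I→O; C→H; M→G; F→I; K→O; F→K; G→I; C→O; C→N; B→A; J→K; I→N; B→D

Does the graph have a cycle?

DFS with white/gray/black marking, starting from G:
G gray
  N gray
    O gray
    O black
  N black
  A gray
    A→O: O black — skip
  A black
  I gray
    I→N: N black — skip
    I→O: O black — skip
  I black
G black
L gray
  E gray
    E→I: I black — skip
    E→A: A black — skip
  E black
  K gray
    K→O: O black — skip
    K→N: N black — skip
  K black
L black
D gray
  M gray
    M→N: N black — skip
    M→G: G black — skip
    M→A: A black — skip
    C gray
      C→N: N black — skip
      H gray
        H→E: E black — skip
        H→K: K black — skip
      H black
      C→O: O black — skip
      B gray
        B→A: A black — skip
        B→D: D is gray → back edge
Back edge found, so a cycle exists: D → M → C → B → D.

Yes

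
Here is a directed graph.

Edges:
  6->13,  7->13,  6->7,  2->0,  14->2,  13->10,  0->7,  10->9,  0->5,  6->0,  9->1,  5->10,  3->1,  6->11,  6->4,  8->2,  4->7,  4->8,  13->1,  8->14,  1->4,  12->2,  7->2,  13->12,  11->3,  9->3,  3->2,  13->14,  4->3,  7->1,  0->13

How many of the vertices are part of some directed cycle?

13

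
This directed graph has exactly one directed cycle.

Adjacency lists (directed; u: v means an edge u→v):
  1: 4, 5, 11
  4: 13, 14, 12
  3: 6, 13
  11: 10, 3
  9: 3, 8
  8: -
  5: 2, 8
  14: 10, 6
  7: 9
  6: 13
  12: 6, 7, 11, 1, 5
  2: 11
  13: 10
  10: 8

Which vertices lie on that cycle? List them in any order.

DFS with gray/black marking from 1:
1 gray
  4 gray
    13 gray
      10 gray
        8 gray
        8 black
      10 black
    13 black
    14 gray
      14→10: 10 black — skip
      6 gray
        6→13: 13 black — skip
      6 black
    14 black
    12 gray
      12→6: 6 black — skip
      7 gray
        9 gray
          3 gray
            3→6: 6 black — skip
            3→13: 13 black — skip
          3 black
          9→8: 8 black — skip
        9 black
      7 black
      11 gray
        11→10: 10 black — skip
        11→3: 3 black — skip
      11 black
      12→1: 1 is gray → back edge
Back edge closes the cycle 1 → 4 → 12 → 1; its vertices are {1, 4, 12}.

1, 4, 12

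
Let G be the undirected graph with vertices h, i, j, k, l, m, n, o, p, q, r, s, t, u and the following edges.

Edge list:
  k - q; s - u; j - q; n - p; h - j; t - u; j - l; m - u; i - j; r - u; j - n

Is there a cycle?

DFS, tracking each vertex's parent; an edge to a visited non-parent vertex closes a cycle.
Start from s:
visit s (parent –)
  visit u (parent s)
    visit m (parent u)
      m–u: parent, skip
    u–s: parent, skip
    visit r (parent u)
      r–u: parent, skip
    visit t (parent u)
      t–u: parent, skip
visit h (parent –)
  visit j (parent h)
    visit n (parent j)
      visit p (parent n)
        p–n: parent, skip
      n–j: parent, skip
    visit i (parent j)
      i–j: parent, skip
    visit l (parent j)
      l–j: parent, skip
    j–h: parent, skip
    visit q (parent j)
      q–j: parent, skip
      visit k (parent q)
        k–q: parent, skip
visit o (parent –)
No non-parent visited neighbor found — the graph is a forest.

No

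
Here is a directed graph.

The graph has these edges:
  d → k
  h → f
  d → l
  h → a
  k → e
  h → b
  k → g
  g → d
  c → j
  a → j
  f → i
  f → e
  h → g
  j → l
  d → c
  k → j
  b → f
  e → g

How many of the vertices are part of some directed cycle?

A vertex is on a directed cycle iff it belongs to a strongly connected component of size ≥ 2 (or has a self-loop).
The vertices on cycles are {d, e, g, k} — 4 in total.

4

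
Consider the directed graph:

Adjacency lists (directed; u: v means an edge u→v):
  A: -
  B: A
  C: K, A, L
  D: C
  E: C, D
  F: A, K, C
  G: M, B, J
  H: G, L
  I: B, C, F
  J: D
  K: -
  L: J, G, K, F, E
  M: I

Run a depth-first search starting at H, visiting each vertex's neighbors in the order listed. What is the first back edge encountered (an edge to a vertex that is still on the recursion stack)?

D->C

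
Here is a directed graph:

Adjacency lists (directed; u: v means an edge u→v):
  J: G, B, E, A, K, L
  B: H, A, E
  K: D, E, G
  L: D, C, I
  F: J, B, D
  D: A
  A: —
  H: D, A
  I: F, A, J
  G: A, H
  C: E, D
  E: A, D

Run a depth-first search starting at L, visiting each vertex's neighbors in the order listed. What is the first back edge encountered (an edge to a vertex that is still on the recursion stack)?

J→L

DFS from L (visiting each vertex's neighbors in the order listed); mark gray on enter, black on exit:
L gray
  D gray
    A gray
    A black
  D black
  C gray
    E gray
      E→A: A black — skip
      E→D: D black — skip
    E black
    C→D: D black — skip
  C black
  I gray
    F gray
      J gray
        G gray
          G→A: A black — skip
          H gray
            H→D: D black — skip
            H→A: A black — skip
          H black
        G black
        B gray
          B→H: H black — skip
          B→A: A black — skip
          B→E: E black — skip
        B black
        J→E: E black — skip
        J→A: A black — skip
        K gray
          K→D: D black — skip
          K→E: E black — skip
          K→G: G black — skip
        K black
        J→L: L is gray → back edge
First back edge: J → L.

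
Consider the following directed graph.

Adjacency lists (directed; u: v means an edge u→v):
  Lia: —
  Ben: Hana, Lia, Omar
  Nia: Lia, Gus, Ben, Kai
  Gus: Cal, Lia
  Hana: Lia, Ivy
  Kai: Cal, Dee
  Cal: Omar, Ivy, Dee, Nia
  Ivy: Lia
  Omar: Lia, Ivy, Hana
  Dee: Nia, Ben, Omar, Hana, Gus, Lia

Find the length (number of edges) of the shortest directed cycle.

For each vertex v, BFS finds the shortest path from v back to v.
The shortest such closed walk is Nia → Kai → Cal → Nia, length 3.

3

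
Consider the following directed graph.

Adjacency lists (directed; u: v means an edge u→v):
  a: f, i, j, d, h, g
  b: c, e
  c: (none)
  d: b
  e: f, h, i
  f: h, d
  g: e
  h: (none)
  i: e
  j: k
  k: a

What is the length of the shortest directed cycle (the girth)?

For each vertex v, BFS finds the shortest path from v back to v.
The shortest such closed walk is e → i → e, length 2.

2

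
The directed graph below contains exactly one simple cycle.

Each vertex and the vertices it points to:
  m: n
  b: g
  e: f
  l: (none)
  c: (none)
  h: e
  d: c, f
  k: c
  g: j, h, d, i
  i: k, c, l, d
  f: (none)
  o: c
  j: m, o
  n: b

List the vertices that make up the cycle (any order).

b, g, j, m, n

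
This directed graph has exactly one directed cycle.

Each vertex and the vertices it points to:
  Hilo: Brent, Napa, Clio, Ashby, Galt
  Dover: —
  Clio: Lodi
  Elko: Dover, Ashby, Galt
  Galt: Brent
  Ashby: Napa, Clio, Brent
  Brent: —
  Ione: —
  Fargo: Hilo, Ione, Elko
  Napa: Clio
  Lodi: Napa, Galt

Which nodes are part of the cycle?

DFS with gray/black marking from Napa:
Napa gray
  Clio gray
    Lodi gray
      Lodi→Napa: Napa is gray → back edge
Back edge closes the cycle Napa → Clio → Lodi → Napa; its vertices are {Clio, Lodi, Napa}.

Clio, Lodi, Napa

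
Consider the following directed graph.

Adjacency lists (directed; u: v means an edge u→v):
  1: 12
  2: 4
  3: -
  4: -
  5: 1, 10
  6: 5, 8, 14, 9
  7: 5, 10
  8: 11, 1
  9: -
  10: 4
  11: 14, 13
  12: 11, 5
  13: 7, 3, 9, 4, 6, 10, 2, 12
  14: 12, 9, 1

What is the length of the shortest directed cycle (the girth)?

For each vertex v, BFS finds the shortest path from v back to v.
The shortest such closed walk is 13 → 12 → 11 → 13, length 3.

3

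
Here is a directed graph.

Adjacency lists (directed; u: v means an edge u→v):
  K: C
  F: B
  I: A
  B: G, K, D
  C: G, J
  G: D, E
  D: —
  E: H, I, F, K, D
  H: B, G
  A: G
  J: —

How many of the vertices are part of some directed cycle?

9

A vertex is on a directed cycle iff it belongs to a strongly connected component of size ≥ 2 (or has a self-loop).
The vertices on cycles are {A, B, C, E, F, G, H, I, K} — 9 in total.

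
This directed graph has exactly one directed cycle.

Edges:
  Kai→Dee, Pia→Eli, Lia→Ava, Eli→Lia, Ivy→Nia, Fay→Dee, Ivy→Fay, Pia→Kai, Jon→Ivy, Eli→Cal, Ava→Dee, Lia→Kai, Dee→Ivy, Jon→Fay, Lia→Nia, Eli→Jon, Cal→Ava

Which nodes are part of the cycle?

Dee, Fay, Ivy

DFS with gray/black marking from Ivy:
Ivy gray
  Nia gray
  Nia black
  Fay gray
    Dee gray
      Dee→Ivy: Ivy is gray → back edge
Back edge closes the cycle Ivy → Fay → Dee → Ivy; its vertices are {Dee, Fay, Ivy}.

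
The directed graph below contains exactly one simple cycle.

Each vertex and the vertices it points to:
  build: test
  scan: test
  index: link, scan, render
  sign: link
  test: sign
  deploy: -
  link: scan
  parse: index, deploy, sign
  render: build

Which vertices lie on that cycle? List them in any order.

link, scan, sign, test

DFS with gray/black marking from sign:
sign gray
  link gray
    scan gray
      test gray
        test→sign: sign is gray → back edge
Back edge closes the cycle sign → link → scan → test → sign; its vertices are {link, scan, sign, test}.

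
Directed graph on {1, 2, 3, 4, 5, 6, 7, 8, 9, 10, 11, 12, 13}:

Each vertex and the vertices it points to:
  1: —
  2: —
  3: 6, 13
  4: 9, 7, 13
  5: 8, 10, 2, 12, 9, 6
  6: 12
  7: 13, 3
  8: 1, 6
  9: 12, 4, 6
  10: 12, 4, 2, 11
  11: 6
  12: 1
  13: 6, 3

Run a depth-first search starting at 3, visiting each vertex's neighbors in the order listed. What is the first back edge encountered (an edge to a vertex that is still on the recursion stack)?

13->3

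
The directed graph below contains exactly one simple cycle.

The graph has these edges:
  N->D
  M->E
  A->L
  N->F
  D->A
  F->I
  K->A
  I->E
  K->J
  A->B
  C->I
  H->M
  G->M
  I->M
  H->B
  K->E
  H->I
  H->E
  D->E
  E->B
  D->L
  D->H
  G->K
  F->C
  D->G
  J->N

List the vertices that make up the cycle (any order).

DFS with gray/black marking from N:
N gray
  F gray
    C gray
      I gray
        M gray
          E gray
            B gray
            B black
          E black
        M black
        I→E: E black — skip
      I black
    C black
    F→I: I black — skip
  F black
  D gray
    L gray
    L black
    A gray
      A→L: L black — skip
      A→B: B black — skip
    A black
    D→E: E black — skip
    G gray
      G→M: M black — skip
      K gray
        K→E: E black — skip
        K→A: A black — skip
        J gray
          J→N: N is gray → back edge
Back edge closes the cycle N → D → G → K → J → N; its vertices are {D, G, J, K, N}.

D, G, J, K, N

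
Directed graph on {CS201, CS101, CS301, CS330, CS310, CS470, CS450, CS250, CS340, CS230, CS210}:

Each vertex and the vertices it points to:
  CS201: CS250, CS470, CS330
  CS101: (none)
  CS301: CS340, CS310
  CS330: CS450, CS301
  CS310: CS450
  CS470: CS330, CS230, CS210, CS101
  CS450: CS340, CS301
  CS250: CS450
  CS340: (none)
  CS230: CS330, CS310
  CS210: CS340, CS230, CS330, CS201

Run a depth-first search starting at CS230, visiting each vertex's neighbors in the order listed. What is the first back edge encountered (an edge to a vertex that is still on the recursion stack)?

DFS from CS230 (visiting each vertex's neighbors in the order listed); mark gray on enter, black on exit:
CS230 gray
  CS330 gray
    CS450 gray
      CS340 gray
      CS340 black
      CS301 gray
        CS301→CS340: CS340 black — skip
        CS310 gray
          CS310→CS450: CS450 is gray → back edge
First back edge: CS310 → CS450.

CS310→CS450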